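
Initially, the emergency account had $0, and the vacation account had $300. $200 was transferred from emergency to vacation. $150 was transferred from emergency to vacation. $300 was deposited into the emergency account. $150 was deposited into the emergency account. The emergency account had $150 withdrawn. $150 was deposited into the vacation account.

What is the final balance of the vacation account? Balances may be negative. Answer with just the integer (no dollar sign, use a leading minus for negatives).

Answer: 800

Derivation:
Tracking account balances step by step:
Start: emergency=0, vacation=300
Event 1 (transfer 200 emergency -> vacation): emergency: 0 - 200 = -200, vacation: 300 + 200 = 500. Balances: emergency=-200, vacation=500
Event 2 (transfer 150 emergency -> vacation): emergency: -200 - 150 = -350, vacation: 500 + 150 = 650. Balances: emergency=-350, vacation=650
Event 3 (deposit 300 to emergency): emergency: -350 + 300 = -50. Balances: emergency=-50, vacation=650
Event 4 (deposit 150 to emergency): emergency: -50 + 150 = 100. Balances: emergency=100, vacation=650
Event 5 (withdraw 150 from emergency): emergency: 100 - 150 = -50. Balances: emergency=-50, vacation=650
Event 6 (deposit 150 to vacation): vacation: 650 + 150 = 800. Balances: emergency=-50, vacation=800

Final balance of vacation: 800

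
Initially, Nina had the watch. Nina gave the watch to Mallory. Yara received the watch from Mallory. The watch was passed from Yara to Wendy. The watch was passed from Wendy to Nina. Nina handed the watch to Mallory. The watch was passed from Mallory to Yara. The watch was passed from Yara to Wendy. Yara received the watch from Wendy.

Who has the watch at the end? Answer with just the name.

Tracking the watch through each event:
Start: Nina has the watch.
After event 1: Mallory has the watch.
After event 2: Yara has the watch.
After event 3: Wendy has the watch.
After event 4: Nina has the watch.
After event 5: Mallory has the watch.
After event 6: Yara has the watch.
After event 7: Wendy has the watch.
After event 8: Yara has the watch.

Answer: Yara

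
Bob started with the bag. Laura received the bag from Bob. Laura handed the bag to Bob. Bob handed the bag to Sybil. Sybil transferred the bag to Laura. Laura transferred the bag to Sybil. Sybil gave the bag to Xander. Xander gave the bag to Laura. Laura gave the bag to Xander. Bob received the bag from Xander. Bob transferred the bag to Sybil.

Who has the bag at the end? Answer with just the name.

Tracking the bag through each event:
Start: Bob has the bag.
After event 1: Laura has the bag.
After event 2: Bob has the bag.
After event 3: Sybil has the bag.
After event 4: Laura has the bag.
After event 5: Sybil has the bag.
After event 6: Xander has the bag.
After event 7: Laura has the bag.
After event 8: Xander has the bag.
After event 9: Bob has the bag.
After event 10: Sybil has the bag.

Answer: Sybil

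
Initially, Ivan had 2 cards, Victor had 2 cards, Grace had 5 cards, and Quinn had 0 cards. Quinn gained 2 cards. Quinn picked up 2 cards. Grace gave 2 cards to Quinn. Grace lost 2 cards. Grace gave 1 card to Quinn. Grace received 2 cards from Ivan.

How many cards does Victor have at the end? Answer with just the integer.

Answer: 2

Derivation:
Tracking counts step by step:
Start: Ivan=2, Victor=2, Grace=5, Quinn=0
Event 1 (Quinn +2): Quinn: 0 -> 2. State: Ivan=2, Victor=2, Grace=5, Quinn=2
Event 2 (Quinn +2): Quinn: 2 -> 4. State: Ivan=2, Victor=2, Grace=5, Quinn=4
Event 3 (Grace -> Quinn, 2): Grace: 5 -> 3, Quinn: 4 -> 6. State: Ivan=2, Victor=2, Grace=3, Quinn=6
Event 4 (Grace -2): Grace: 3 -> 1. State: Ivan=2, Victor=2, Grace=1, Quinn=6
Event 5 (Grace -> Quinn, 1): Grace: 1 -> 0, Quinn: 6 -> 7. State: Ivan=2, Victor=2, Grace=0, Quinn=7
Event 6 (Ivan -> Grace, 2): Ivan: 2 -> 0, Grace: 0 -> 2. State: Ivan=0, Victor=2, Grace=2, Quinn=7

Victor's final count: 2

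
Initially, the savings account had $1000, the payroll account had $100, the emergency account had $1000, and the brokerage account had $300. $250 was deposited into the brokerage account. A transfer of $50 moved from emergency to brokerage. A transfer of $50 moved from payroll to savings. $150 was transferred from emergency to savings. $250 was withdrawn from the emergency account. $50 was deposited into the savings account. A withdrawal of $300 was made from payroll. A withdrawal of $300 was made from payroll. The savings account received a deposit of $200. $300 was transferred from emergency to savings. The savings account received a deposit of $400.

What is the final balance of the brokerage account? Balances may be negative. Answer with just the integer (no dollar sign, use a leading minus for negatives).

Answer: 600

Derivation:
Tracking account balances step by step:
Start: savings=1000, payroll=100, emergency=1000, brokerage=300
Event 1 (deposit 250 to brokerage): brokerage: 300 + 250 = 550. Balances: savings=1000, payroll=100, emergency=1000, brokerage=550
Event 2 (transfer 50 emergency -> brokerage): emergency: 1000 - 50 = 950, brokerage: 550 + 50 = 600. Balances: savings=1000, payroll=100, emergency=950, brokerage=600
Event 3 (transfer 50 payroll -> savings): payroll: 100 - 50 = 50, savings: 1000 + 50 = 1050. Balances: savings=1050, payroll=50, emergency=950, brokerage=600
Event 4 (transfer 150 emergency -> savings): emergency: 950 - 150 = 800, savings: 1050 + 150 = 1200. Balances: savings=1200, payroll=50, emergency=800, brokerage=600
Event 5 (withdraw 250 from emergency): emergency: 800 - 250 = 550. Balances: savings=1200, payroll=50, emergency=550, brokerage=600
Event 6 (deposit 50 to savings): savings: 1200 + 50 = 1250. Balances: savings=1250, payroll=50, emergency=550, brokerage=600
Event 7 (withdraw 300 from payroll): payroll: 50 - 300 = -250. Balances: savings=1250, payroll=-250, emergency=550, brokerage=600
Event 8 (withdraw 300 from payroll): payroll: -250 - 300 = -550. Balances: savings=1250, payroll=-550, emergency=550, brokerage=600
Event 9 (deposit 200 to savings): savings: 1250 + 200 = 1450. Balances: savings=1450, payroll=-550, emergency=550, brokerage=600
Event 10 (transfer 300 emergency -> savings): emergency: 550 - 300 = 250, savings: 1450 + 300 = 1750. Balances: savings=1750, payroll=-550, emergency=250, brokerage=600
Event 11 (deposit 400 to savings): savings: 1750 + 400 = 2150. Balances: savings=2150, payroll=-550, emergency=250, brokerage=600

Final balance of brokerage: 600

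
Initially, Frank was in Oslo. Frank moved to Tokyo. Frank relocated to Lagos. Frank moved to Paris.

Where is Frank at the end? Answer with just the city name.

Tracking Frank's location:
Start: Frank is in Oslo.
After move 1: Oslo -> Tokyo. Frank is in Tokyo.
After move 2: Tokyo -> Lagos. Frank is in Lagos.
After move 3: Lagos -> Paris. Frank is in Paris.

Answer: Paris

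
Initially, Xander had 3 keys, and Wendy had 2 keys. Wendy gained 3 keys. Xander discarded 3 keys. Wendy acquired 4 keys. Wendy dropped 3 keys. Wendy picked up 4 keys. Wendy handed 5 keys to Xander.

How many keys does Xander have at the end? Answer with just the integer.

Answer: 5

Derivation:
Tracking counts step by step:
Start: Xander=3, Wendy=2
Event 1 (Wendy +3): Wendy: 2 -> 5. State: Xander=3, Wendy=5
Event 2 (Xander -3): Xander: 3 -> 0. State: Xander=0, Wendy=5
Event 3 (Wendy +4): Wendy: 5 -> 9. State: Xander=0, Wendy=9
Event 4 (Wendy -3): Wendy: 9 -> 6. State: Xander=0, Wendy=6
Event 5 (Wendy +4): Wendy: 6 -> 10. State: Xander=0, Wendy=10
Event 6 (Wendy -> Xander, 5): Wendy: 10 -> 5, Xander: 0 -> 5. State: Xander=5, Wendy=5

Xander's final count: 5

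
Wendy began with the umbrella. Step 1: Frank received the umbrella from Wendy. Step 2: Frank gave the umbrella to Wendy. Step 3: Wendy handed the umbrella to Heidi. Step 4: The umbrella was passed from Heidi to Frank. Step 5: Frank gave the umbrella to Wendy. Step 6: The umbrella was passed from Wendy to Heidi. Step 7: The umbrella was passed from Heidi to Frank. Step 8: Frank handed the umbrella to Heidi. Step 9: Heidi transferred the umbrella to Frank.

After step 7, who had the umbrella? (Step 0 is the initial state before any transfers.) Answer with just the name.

Answer: Frank

Derivation:
Tracking the umbrella holder through step 7:
After step 0 (start): Wendy
After step 1: Frank
After step 2: Wendy
After step 3: Heidi
After step 4: Frank
After step 5: Wendy
After step 6: Heidi
After step 7: Frank

At step 7, the holder is Frank.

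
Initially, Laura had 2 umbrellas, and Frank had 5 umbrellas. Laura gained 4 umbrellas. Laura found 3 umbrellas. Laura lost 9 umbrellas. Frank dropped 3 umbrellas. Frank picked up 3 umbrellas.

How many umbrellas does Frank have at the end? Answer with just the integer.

Answer: 5

Derivation:
Tracking counts step by step:
Start: Laura=2, Frank=5
Event 1 (Laura +4): Laura: 2 -> 6. State: Laura=6, Frank=5
Event 2 (Laura +3): Laura: 6 -> 9. State: Laura=9, Frank=5
Event 3 (Laura -9): Laura: 9 -> 0. State: Laura=0, Frank=5
Event 4 (Frank -3): Frank: 5 -> 2. State: Laura=0, Frank=2
Event 5 (Frank +3): Frank: 2 -> 5. State: Laura=0, Frank=5

Frank's final count: 5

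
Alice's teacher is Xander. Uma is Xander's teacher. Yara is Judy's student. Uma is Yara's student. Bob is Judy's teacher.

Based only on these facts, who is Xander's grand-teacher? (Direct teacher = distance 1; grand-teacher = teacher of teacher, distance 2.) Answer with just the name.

Reconstructing the teacher chain from the given facts:
  Bob -> Judy -> Yara -> Uma -> Xander -> Alice
(each arrow means 'teacher of the next')
Positions in the chain (0 = top):
  position of Bob: 0
  position of Judy: 1
  position of Yara: 2
  position of Uma: 3
  position of Xander: 4
  position of Alice: 5

Xander is at position 4; the grand-teacher is 2 steps up the chain, i.e. position 2: Yara.

Answer: Yara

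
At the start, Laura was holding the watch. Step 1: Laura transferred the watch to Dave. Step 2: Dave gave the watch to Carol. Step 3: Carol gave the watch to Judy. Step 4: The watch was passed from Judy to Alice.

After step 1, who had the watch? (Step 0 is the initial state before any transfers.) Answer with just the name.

Answer: Dave

Derivation:
Tracking the watch holder through step 1:
After step 0 (start): Laura
After step 1: Dave

At step 1, the holder is Dave.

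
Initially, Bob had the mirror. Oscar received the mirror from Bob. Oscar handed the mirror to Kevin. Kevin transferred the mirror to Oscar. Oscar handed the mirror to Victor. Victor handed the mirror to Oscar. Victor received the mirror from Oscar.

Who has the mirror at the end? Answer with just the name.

Answer: Victor

Derivation:
Tracking the mirror through each event:
Start: Bob has the mirror.
After event 1: Oscar has the mirror.
After event 2: Kevin has the mirror.
After event 3: Oscar has the mirror.
After event 4: Victor has the mirror.
After event 5: Oscar has the mirror.
After event 6: Victor has the mirror.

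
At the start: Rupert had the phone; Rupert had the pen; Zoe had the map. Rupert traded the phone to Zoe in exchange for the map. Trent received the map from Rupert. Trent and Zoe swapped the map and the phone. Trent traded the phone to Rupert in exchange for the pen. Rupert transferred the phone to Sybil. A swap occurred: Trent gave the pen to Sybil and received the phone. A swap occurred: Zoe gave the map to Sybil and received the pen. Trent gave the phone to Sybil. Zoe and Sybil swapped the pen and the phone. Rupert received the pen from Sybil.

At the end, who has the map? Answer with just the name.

Answer: Sybil

Derivation:
Tracking all object holders:
Start: phone:Rupert, pen:Rupert, map:Zoe
Event 1 (swap phone<->map: now phone:Zoe, map:Rupert). State: phone:Zoe, pen:Rupert, map:Rupert
Event 2 (give map: Rupert -> Trent). State: phone:Zoe, pen:Rupert, map:Trent
Event 3 (swap map<->phone: now map:Zoe, phone:Trent). State: phone:Trent, pen:Rupert, map:Zoe
Event 4 (swap phone<->pen: now phone:Rupert, pen:Trent). State: phone:Rupert, pen:Trent, map:Zoe
Event 5 (give phone: Rupert -> Sybil). State: phone:Sybil, pen:Trent, map:Zoe
Event 6 (swap pen<->phone: now pen:Sybil, phone:Trent). State: phone:Trent, pen:Sybil, map:Zoe
Event 7 (swap map<->pen: now map:Sybil, pen:Zoe). State: phone:Trent, pen:Zoe, map:Sybil
Event 8 (give phone: Trent -> Sybil). State: phone:Sybil, pen:Zoe, map:Sybil
Event 9 (swap pen<->phone: now pen:Sybil, phone:Zoe). State: phone:Zoe, pen:Sybil, map:Sybil
Event 10 (give pen: Sybil -> Rupert). State: phone:Zoe, pen:Rupert, map:Sybil

Final state: phone:Zoe, pen:Rupert, map:Sybil
The map is held by Sybil.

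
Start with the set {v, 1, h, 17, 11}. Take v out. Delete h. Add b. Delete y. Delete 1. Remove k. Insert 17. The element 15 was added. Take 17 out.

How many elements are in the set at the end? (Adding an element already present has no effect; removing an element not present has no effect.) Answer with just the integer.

Tracking the set through each operation:
Start: {1, 11, 17, h, v}
Event 1 (remove v): removed. Set: {1, 11, 17, h}
Event 2 (remove h): removed. Set: {1, 11, 17}
Event 3 (add b): added. Set: {1, 11, 17, b}
Event 4 (remove y): not present, no change. Set: {1, 11, 17, b}
Event 5 (remove 1): removed. Set: {11, 17, b}
Event 6 (remove k): not present, no change. Set: {11, 17, b}
Event 7 (add 17): already present, no change. Set: {11, 17, b}
Event 8 (add 15): added. Set: {11, 15, 17, b}
Event 9 (remove 17): removed. Set: {11, 15, b}

Final set: {11, 15, b} (size 3)

Answer: 3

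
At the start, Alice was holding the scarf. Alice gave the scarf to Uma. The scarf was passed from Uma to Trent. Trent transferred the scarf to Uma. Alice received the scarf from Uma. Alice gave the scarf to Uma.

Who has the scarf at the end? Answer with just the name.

Answer: Uma

Derivation:
Tracking the scarf through each event:
Start: Alice has the scarf.
After event 1: Uma has the scarf.
After event 2: Trent has the scarf.
After event 3: Uma has the scarf.
After event 4: Alice has the scarf.
After event 5: Uma has the scarf.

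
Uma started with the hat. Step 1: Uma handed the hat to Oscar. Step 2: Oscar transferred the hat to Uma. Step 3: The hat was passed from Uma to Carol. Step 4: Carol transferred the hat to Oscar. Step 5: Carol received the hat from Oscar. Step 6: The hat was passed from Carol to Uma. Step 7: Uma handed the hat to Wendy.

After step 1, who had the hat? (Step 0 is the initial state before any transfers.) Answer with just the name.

Answer: Oscar

Derivation:
Tracking the hat holder through step 1:
After step 0 (start): Uma
After step 1: Oscar

At step 1, the holder is Oscar.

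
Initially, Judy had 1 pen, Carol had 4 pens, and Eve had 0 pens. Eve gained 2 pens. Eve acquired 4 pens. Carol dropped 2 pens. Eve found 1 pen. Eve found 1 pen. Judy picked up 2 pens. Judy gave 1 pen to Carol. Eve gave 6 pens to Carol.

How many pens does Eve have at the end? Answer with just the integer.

Tracking counts step by step:
Start: Judy=1, Carol=4, Eve=0
Event 1 (Eve +2): Eve: 0 -> 2. State: Judy=1, Carol=4, Eve=2
Event 2 (Eve +4): Eve: 2 -> 6. State: Judy=1, Carol=4, Eve=6
Event 3 (Carol -2): Carol: 4 -> 2. State: Judy=1, Carol=2, Eve=6
Event 4 (Eve +1): Eve: 6 -> 7. State: Judy=1, Carol=2, Eve=7
Event 5 (Eve +1): Eve: 7 -> 8. State: Judy=1, Carol=2, Eve=8
Event 6 (Judy +2): Judy: 1 -> 3. State: Judy=3, Carol=2, Eve=8
Event 7 (Judy -> Carol, 1): Judy: 3 -> 2, Carol: 2 -> 3. State: Judy=2, Carol=3, Eve=8
Event 8 (Eve -> Carol, 6): Eve: 8 -> 2, Carol: 3 -> 9. State: Judy=2, Carol=9, Eve=2

Eve's final count: 2

Answer: 2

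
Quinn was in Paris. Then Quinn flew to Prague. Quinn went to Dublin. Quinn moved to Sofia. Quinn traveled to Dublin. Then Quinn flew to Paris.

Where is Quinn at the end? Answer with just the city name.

Answer: Paris

Derivation:
Tracking Quinn's location:
Start: Quinn is in Paris.
After move 1: Paris -> Prague. Quinn is in Prague.
After move 2: Prague -> Dublin. Quinn is in Dublin.
After move 3: Dublin -> Sofia. Quinn is in Sofia.
After move 4: Sofia -> Dublin. Quinn is in Dublin.
After move 5: Dublin -> Paris. Quinn is in Paris.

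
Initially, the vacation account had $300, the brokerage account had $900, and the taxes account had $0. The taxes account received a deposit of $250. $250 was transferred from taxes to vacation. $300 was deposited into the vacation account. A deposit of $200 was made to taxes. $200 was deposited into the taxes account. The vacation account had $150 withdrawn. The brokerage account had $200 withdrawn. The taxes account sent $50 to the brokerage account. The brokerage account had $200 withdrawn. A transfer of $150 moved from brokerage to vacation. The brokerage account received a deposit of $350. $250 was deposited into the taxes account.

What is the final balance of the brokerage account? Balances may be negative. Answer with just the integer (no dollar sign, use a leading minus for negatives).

Answer: 750

Derivation:
Tracking account balances step by step:
Start: vacation=300, brokerage=900, taxes=0
Event 1 (deposit 250 to taxes): taxes: 0 + 250 = 250. Balances: vacation=300, brokerage=900, taxes=250
Event 2 (transfer 250 taxes -> vacation): taxes: 250 - 250 = 0, vacation: 300 + 250 = 550. Balances: vacation=550, brokerage=900, taxes=0
Event 3 (deposit 300 to vacation): vacation: 550 + 300 = 850. Balances: vacation=850, brokerage=900, taxes=0
Event 4 (deposit 200 to taxes): taxes: 0 + 200 = 200. Balances: vacation=850, brokerage=900, taxes=200
Event 5 (deposit 200 to taxes): taxes: 200 + 200 = 400. Balances: vacation=850, brokerage=900, taxes=400
Event 6 (withdraw 150 from vacation): vacation: 850 - 150 = 700. Balances: vacation=700, brokerage=900, taxes=400
Event 7 (withdraw 200 from brokerage): brokerage: 900 - 200 = 700. Balances: vacation=700, brokerage=700, taxes=400
Event 8 (transfer 50 taxes -> brokerage): taxes: 400 - 50 = 350, brokerage: 700 + 50 = 750. Balances: vacation=700, brokerage=750, taxes=350
Event 9 (withdraw 200 from brokerage): brokerage: 750 - 200 = 550. Balances: vacation=700, brokerage=550, taxes=350
Event 10 (transfer 150 brokerage -> vacation): brokerage: 550 - 150 = 400, vacation: 700 + 150 = 850. Balances: vacation=850, brokerage=400, taxes=350
Event 11 (deposit 350 to brokerage): brokerage: 400 + 350 = 750. Balances: vacation=850, brokerage=750, taxes=350
Event 12 (deposit 250 to taxes): taxes: 350 + 250 = 600. Balances: vacation=850, brokerage=750, taxes=600

Final balance of brokerage: 750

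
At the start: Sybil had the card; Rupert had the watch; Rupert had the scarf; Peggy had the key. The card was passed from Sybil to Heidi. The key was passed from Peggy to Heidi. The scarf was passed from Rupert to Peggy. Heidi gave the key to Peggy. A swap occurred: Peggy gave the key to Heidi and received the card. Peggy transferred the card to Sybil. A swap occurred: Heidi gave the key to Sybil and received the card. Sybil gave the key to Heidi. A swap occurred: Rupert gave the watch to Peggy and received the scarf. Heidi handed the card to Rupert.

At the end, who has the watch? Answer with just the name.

Answer: Peggy

Derivation:
Tracking all object holders:
Start: card:Sybil, watch:Rupert, scarf:Rupert, key:Peggy
Event 1 (give card: Sybil -> Heidi). State: card:Heidi, watch:Rupert, scarf:Rupert, key:Peggy
Event 2 (give key: Peggy -> Heidi). State: card:Heidi, watch:Rupert, scarf:Rupert, key:Heidi
Event 3 (give scarf: Rupert -> Peggy). State: card:Heidi, watch:Rupert, scarf:Peggy, key:Heidi
Event 4 (give key: Heidi -> Peggy). State: card:Heidi, watch:Rupert, scarf:Peggy, key:Peggy
Event 5 (swap key<->card: now key:Heidi, card:Peggy). State: card:Peggy, watch:Rupert, scarf:Peggy, key:Heidi
Event 6 (give card: Peggy -> Sybil). State: card:Sybil, watch:Rupert, scarf:Peggy, key:Heidi
Event 7 (swap key<->card: now key:Sybil, card:Heidi). State: card:Heidi, watch:Rupert, scarf:Peggy, key:Sybil
Event 8 (give key: Sybil -> Heidi). State: card:Heidi, watch:Rupert, scarf:Peggy, key:Heidi
Event 9 (swap watch<->scarf: now watch:Peggy, scarf:Rupert). State: card:Heidi, watch:Peggy, scarf:Rupert, key:Heidi
Event 10 (give card: Heidi -> Rupert). State: card:Rupert, watch:Peggy, scarf:Rupert, key:Heidi

Final state: card:Rupert, watch:Peggy, scarf:Rupert, key:Heidi
The watch is held by Peggy.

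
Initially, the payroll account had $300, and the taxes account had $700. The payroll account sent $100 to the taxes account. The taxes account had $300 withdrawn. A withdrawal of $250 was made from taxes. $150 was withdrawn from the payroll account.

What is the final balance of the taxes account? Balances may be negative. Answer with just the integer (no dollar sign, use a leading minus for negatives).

Answer: 250

Derivation:
Tracking account balances step by step:
Start: payroll=300, taxes=700
Event 1 (transfer 100 payroll -> taxes): payroll: 300 - 100 = 200, taxes: 700 + 100 = 800. Balances: payroll=200, taxes=800
Event 2 (withdraw 300 from taxes): taxes: 800 - 300 = 500. Balances: payroll=200, taxes=500
Event 3 (withdraw 250 from taxes): taxes: 500 - 250 = 250. Balances: payroll=200, taxes=250
Event 4 (withdraw 150 from payroll): payroll: 200 - 150 = 50. Balances: payroll=50, taxes=250

Final balance of taxes: 250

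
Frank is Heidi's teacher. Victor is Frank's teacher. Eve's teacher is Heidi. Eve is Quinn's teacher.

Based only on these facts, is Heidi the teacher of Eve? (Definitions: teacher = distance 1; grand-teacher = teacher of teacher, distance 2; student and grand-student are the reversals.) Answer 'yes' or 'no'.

Reconstructing the teacher chain from the given facts:
  Victor -> Frank -> Heidi -> Eve -> Quinn
(each arrow means 'teacher of the next')
Positions in the chain (0 = top):
  position of Victor: 0
  position of Frank: 1
  position of Heidi: 2
  position of Eve: 3
  position of Quinn: 4

Heidi is at position 2, Eve is at position 3; signed distance (j - i) = 1.
'teacher' requires j - i = 1. Actual distance is 1, so the relation HOLDS.

Answer: yes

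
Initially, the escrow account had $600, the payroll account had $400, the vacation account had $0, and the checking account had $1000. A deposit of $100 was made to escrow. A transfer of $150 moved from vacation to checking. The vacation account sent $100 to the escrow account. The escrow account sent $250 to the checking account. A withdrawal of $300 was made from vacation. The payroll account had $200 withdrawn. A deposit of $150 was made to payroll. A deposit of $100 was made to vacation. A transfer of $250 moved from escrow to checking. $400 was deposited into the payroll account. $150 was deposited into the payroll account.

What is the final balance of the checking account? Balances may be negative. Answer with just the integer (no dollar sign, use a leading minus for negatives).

Tracking account balances step by step:
Start: escrow=600, payroll=400, vacation=0, checking=1000
Event 1 (deposit 100 to escrow): escrow: 600 + 100 = 700. Balances: escrow=700, payroll=400, vacation=0, checking=1000
Event 2 (transfer 150 vacation -> checking): vacation: 0 - 150 = -150, checking: 1000 + 150 = 1150. Balances: escrow=700, payroll=400, vacation=-150, checking=1150
Event 3 (transfer 100 vacation -> escrow): vacation: -150 - 100 = -250, escrow: 700 + 100 = 800. Balances: escrow=800, payroll=400, vacation=-250, checking=1150
Event 4 (transfer 250 escrow -> checking): escrow: 800 - 250 = 550, checking: 1150 + 250 = 1400. Balances: escrow=550, payroll=400, vacation=-250, checking=1400
Event 5 (withdraw 300 from vacation): vacation: -250 - 300 = -550. Balances: escrow=550, payroll=400, vacation=-550, checking=1400
Event 6 (withdraw 200 from payroll): payroll: 400 - 200 = 200. Balances: escrow=550, payroll=200, vacation=-550, checking=1400
Event 7 (deposit 150 to payroll): payroll: 200 + 150 = 350. Balances: escrow=550, payroll=350, vacation=-550, checking=1400
Event 8 (deposit 100 to vacation): vacation: -550 + 100 = -450. Balances: escrow=550, payroll=350, vacation=-450, checking=1400
Event 9 (transfer 250 escrow -> checking): escrow: 550 - 250 = 300, checking: 1400 + 250 = 1650. Balances: escrow=300, payroll=350, vacation=-450, checking=1650
Event 10 (deposit 400 to payroll): payroll: 350 + 400 = 750. Balances: escrow=300, payroll=750, vacation=-450, checking=1650
Event 11 (deposit 150 to payroll): payroll: 750 + 150 = 900. Balances: escrow=300, payroll=900, vacation=-450, checking=1650

Final balance of checking: 1650

Answer: 1650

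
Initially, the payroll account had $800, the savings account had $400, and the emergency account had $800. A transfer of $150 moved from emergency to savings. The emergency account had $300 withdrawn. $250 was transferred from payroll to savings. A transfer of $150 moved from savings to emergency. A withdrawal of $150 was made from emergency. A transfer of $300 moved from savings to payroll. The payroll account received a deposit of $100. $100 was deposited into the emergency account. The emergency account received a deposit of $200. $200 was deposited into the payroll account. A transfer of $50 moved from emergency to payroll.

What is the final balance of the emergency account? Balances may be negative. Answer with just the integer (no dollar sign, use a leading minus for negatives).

Tracking account balances step by step:
Start: payroll=800, savings=400, emergency=800
Event 1 (transfer 150 emergency -> savings): emergency: 800 - 150 = 650, savings: 400 + 150 = 550. Balances: payroll=800, savings=550, emergency=650
Event 2 (withdraw 300 from emergency): emergency: 650 - 300 = 350. Balances: payroll=800, savings=550, emergency=350
Event 3 (transfer 250 payroll -> savings): payroll: 800 - 250 = 550, savings: 550 + 250 = 800. Balances: payroll=550, savings=800, emergency=350
Event 4 (transfer 150 savings -> emergency): savings: 800 - 150 = 650, emergency: 350 + 150 = 500. Balances: payroll=550, savings=650, emergency=500
Event 5 (withdraw 150 from emergency): emergency: 500 - 150 = 350. Balances: payroll=550, savings=650, emergency=350
Event 6 (transfer 300 savings -> payroll): savings: 650 - 300 = 350, payroll: 550 + 300 = 850. Balances: payroll=850, savings=350, emergency=350
Event 7 (deposit 100 to payroll): payroll: 850 + 100 = 950. Balances: payroll=950, savings=350, emergency=350
Event 8 (deposit 100 to emergency): emergency: 350 + 100 = 450. Balances: payroll=950, savings=350, emergency=450
Event 9 (deposit 200 to emergency): emergency: 450 + 200 = 650. Balances: payroll=950, savings=350, emergency=650
Event 10 (deposit 200 to payroll): payroll: 950 + 200 = 1150. Balances: payroll=1150, savings=350, emergency=650
Event 11 (transfer 50 emergency -> payroll): emergency: 650 - 50 = 600, payroll: 1150 + 50 = 1200. Balances: payroll=1200, savings=350, emergency=600

Final balance of emergency: 600

Answer: 600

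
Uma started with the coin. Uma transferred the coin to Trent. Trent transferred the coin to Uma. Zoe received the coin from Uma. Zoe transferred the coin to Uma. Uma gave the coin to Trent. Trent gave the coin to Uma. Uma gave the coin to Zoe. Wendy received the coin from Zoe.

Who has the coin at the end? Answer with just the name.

Answer: Wendy

Derivation:
Tracking the coin through each event:
Start: Uma has the coin.
After event 1: Trent has the coin.
After event 2: Uma has the coin.
After event 3: Zoe has the coin.
After event 4: Uma has the coin.
After event 5: Trent has the coin.
After event 6: Uma has the coin.
After event 7: Zoe has the coin.
After event 8: Wendy has the coin.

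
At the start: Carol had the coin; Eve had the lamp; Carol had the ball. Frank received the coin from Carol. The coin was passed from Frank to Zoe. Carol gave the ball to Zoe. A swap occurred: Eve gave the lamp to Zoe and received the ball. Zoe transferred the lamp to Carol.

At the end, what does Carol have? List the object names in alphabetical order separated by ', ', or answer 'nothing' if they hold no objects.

Tracking all object holders:
Start: coin:Carol, lamp:Eve, ball:Carol
Event 1 (give coin: Carol -> Frank). State: coin:Frank, lamp:Eve, ball:Carol
Event 2 (give coin: Frank -> Zoe). State: coin:Zoe, lamp:Eve, ball:Carol
Event 3 (give ball: Carol -> Zoe). State: coin:Zoe, lamp:Eve, ball:Zoe
Event 4 (swap lamp<->ball: now lamp:Zoe, ball:Eve). State: coin:Zoe, lamp:Zoe, ball:Eve
Event 5 (give lamp: Zoe -> Carol). State: coin:Zoe, lamp:Carol, ball:Eve

Final state: coin:Zoe, lamp:Carol, ball:Eve
Carol holds: lamp.

Answer: lamp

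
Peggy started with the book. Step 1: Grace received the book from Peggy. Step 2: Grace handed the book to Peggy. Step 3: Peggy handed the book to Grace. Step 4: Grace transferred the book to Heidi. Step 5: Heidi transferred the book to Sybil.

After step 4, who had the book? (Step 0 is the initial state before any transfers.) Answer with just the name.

Answer: Heidi

Derivation:
Tracking the book holder through step 4:
After step 0 (start): Peggy
After step 1: Grace
After step 2: Peggy
After step 3: Grace
After step 4: Heidi

At step 4, the holder is Heidi.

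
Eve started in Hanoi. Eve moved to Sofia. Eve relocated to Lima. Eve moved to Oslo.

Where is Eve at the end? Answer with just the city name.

Tracking Eve's location:
Start: Eve is in Hanoi.
After move 1: Hanoi -> Sofia. Eve is in Sofia.
After move 2: Sofia -> Lima. Eve is in Lima.
After move 3: Lima -> Oslo. Eve is in Oslo.

Answer: Oslo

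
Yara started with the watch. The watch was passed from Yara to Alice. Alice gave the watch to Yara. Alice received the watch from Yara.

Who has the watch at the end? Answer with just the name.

Answer: Alice

Derivation:
Tracking the watch through each event:
Start: Yara has the watch.
After event 1: Alice has the watch.
After event 2: Yara has the watch.
After event 3: Alice has the watch.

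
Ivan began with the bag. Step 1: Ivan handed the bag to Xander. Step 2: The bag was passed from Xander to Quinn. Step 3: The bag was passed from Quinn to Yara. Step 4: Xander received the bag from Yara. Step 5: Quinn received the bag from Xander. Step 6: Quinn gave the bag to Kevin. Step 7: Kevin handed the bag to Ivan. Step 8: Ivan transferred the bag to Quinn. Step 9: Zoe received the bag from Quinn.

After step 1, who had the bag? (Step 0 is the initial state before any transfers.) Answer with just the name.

Answer: Xander

Derivation:
Tracking the bag holder through step 1:
After step 0 (start): Ivan
After step 1: Xander

At step 1, the holder is Xander.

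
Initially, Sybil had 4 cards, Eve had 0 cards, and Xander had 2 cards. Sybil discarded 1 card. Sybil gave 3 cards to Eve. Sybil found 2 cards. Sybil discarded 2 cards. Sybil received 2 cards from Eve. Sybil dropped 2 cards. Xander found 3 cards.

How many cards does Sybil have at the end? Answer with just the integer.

Tracking counts step by step:
Start: Sybil=4, Eve=0, Xander=2
Event 1 (Sybil -1): Sybil: 4 -> 3. State: Sybil=3, Eve=0, Xander=2
Event 2 (Sybil -> Eve, 3): Sybil: 3 -> 0, Eve: 0 -> 3. State: Sybil=0, Eve=3, Xander=2
Event 3 (Sybil +2): Sybil: 0 -> 2. State: Sybil=2, Eve=3, Xander=2
Event 4 (Sybil -2): Sybil: 2 -> 0. State: Sybil=0, Eve=3, Xander=2
Event 5 (Eve -> Sybil, 2): Eve: 3 -> 1, Sybil: 0 -> 2. State: Sybil=2, Eve=1, Xander=2
Event 6 (Sybil -2): Sybil: 2 -> 0. State: Sybil=0, Eve=1, Xander=2
Event 7 (Xander +3): Xander: 2 -> 5. State: Sybil=0, Eve=1, Xander=5

Sybil's final count: 0

Answer: 0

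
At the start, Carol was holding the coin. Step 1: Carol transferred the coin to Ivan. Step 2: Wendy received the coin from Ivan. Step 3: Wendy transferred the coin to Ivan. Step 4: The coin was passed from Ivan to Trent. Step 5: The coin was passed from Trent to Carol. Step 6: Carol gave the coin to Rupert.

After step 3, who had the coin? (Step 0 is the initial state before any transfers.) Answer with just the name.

Tracking the coin holder through step 3:
After step 0 (start): Carol
After step 1: Ivan
After step 2: Wendy
After step 3: Ivan

At step 3, the holder is Ivan.

Answer: Ivan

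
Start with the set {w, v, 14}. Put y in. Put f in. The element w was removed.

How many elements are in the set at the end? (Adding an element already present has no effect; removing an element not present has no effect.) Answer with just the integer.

Answer: 4

Derivation:
Tracking the set through each operation:
Start: {14, v, w}
Event 1 (add y): added. Set: {14, v, w, y}
Event 2 (add f): added. Set: {14, f, v, w, y}
Event 3 (remove w): removed. Set: {14, f, v, y}

Final set: {14, f, v, y} (size 4)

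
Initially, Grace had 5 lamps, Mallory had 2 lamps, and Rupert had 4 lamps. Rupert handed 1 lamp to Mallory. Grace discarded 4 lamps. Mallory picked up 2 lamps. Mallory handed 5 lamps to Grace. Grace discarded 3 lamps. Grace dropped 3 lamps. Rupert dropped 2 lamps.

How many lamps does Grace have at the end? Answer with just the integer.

Tracking counts step by step:
Start: Grace=5, Mallory=2, Rupert=4
Event 1 (Rupert -> Mallory, 1): Rupert: 4 -> 3, Mallory: 2 -> 3. State: Grace=5, Mallory=3, Rupert=3
Event 2 (Grace -4): Grace: 5 -> 1. State: Grace=1, Mallory=3, Rupert=3
Event 3 (Mallory +2): Mallory: 3 -> 5. State: Grace=1, Mallory=5, Rupert=3
Event 4 (Mallory -> Grace, 5): Mallory: 5 -> 0, Grace: 1 -> 6. State: Grace=6, Mallory=0, Rupert=3
Event 5 (Grace -3): Grace: 6 -> 3. State: Grace=3, Mallory=0, Rupert=3
Event 6 (Grace -3): Grace: 3 -> 0. State: Grace=0, Mallory=0, Rupert=3
Event 7 (Rupert -2): Rupert: 3 -> 1. State: Grace=0, Mallory=0, Rupert=1

Grace's final count: 0

Answer: 0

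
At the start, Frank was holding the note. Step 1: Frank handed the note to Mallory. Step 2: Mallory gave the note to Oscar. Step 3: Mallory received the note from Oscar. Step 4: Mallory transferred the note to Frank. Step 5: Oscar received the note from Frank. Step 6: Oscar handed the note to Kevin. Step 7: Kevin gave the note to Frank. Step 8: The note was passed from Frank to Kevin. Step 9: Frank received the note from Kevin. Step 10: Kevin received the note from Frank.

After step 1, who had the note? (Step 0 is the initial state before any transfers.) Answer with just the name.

Answer: Mallory

Derivation:
Tracking the note holder through step 1:
After step 0 (start): Frank
After step 1: Mallory

At step 1, the holder is Mallory.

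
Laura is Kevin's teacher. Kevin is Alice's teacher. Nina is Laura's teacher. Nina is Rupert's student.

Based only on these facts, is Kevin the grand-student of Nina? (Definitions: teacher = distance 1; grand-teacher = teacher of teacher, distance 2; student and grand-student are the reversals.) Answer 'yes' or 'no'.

Reconstructing the teacher chain from the given facts:
  Rupert -> Nina -> Laura -> Kevin -> Alice
(each arrow means 'teacher of the next')
Positions in the chain (0 = top):
  position of Rupert: 0
  position of Nina: 1
  position of Laura: 2
  position of Kevin: 3
  position of Alice: 4

Kevin is at position 3, Nina is at position 1; signed distance (j - i) = -2.
'grand-student' requires j - i = -2. Actual distance is -2, so the relation HOLDS.

Answer: yes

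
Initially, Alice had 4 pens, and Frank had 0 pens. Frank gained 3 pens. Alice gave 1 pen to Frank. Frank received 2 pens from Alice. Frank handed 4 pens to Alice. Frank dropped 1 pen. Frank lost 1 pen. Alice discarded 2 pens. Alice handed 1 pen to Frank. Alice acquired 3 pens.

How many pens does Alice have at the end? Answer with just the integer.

Tracking counts step by step:
Start: Alice=4, Frank=0
Event 1 (Frank +3): Frank: 0 -> 3. State: Alice=4, Frank=3
Event 2 (Alice -> Frank, 1): Alice: 4 -> 3, Frank: 3 -> 4. State: Alice=3, Frank=4
Event 3 (Alice -> Frank, 2): Alice: 3 -> 1, Frank: 4 -> 6. State: Alice=1, Frank=6
Event 4 (Frank -> Alice, 4): Frank: 6 -> 2, Alice: 1 -> 5. State: Alice=5, Frank=2
Event 5 (Frank -1): Frank: 2 -> 1. State: Alice=5, Frank=1
Event 6 (Frank -1): Frank: 1 -> 0. State: Alice=5, Frank=0
Event 7 (Alice -2): Alice: 5 -> 3. State: Alice=3, Frank=0
Event 8 (Alice -> Frank, 1): Alice: 3 -> 2, Frank: 0 -> 1. State: Alice=2, Frank=1
Event 9 (Alice +3): Alice: 2 -> 5. State: Alice=5, Frank=1

Alice's final count: 5

Answer: 5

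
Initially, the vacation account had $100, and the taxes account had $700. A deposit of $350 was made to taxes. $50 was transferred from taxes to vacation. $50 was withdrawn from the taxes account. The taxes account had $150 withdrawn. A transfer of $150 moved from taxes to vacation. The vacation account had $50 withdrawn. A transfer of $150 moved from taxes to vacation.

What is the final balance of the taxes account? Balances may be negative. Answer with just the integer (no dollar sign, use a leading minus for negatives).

Tracking account balances step by step:
Start: vacation=100, taxes=700
Event 1 (deposit 350 to taxes): taxes: 700 + 350 = 1050. Balances: vacation=100, taxes=1050
Event 2 (transfer 50 taxes -> vacation): taxes: 1050 - 50 = 1000, vacation: 100 + 50 = 150. Balances: vacation=150, taxes=1000
Event 3 (withdraw 50 from taxes): taxes: 1000 - 50 = 950. Balances: vacation=150, taxes=950
Event 4 (withdraw 150 from taxes): taxes: 950 - 150 = 800. Balances: vacation=150, taxes=800
Event 5 (transfer 150 taxes -> vacation): taxes: 800 - 150 = 650, vacation: 150 + 150 = 300. Balances: vacation=300, taxes=650
Event 6 (withdraw 50 from vacation): vacation: 300 - 50 = 250. Balances: vacation=250, taxes=650
Event 7 (transfer 150 taxes -> vacation): taxes: 650 - 150 = 500, vacation: 250 + 150 = 400. Balances: vacation=400, taxes=500

Final balance of taxes: 500

Answer: 500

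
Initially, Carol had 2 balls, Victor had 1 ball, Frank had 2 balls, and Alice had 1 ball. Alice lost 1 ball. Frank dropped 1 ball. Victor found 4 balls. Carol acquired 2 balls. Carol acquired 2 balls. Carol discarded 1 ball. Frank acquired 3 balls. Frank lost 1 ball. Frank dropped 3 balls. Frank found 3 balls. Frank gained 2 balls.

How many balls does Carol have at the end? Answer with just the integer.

Answer: 5

Derivation:
Tracking counts step by step:
Start: Carol=2, Victor=1, Frank=2, Alice=1
Event 1 (Alice -1): Alice: 1 -> 0. State: Carol=2, Victor=1, Frank=2, Alice=0
Event 2 (Frank -1): Frank: 2 -> 1. State: Carol=2, Victor=1, Frank=1, Alice=0
Event 3 (Victor +4): Victor: 1 -> 5. State: Carol=2, Victor=5, Frank=1, Alice=0
Event 4 (Carol +2): Carol: 2 -> 4. State: Carol=4, Victor=5, Frank=1, Alice=0
Event 5 (Carol +2): Carol: 4 -> 6. State: Carol=6, Victor=5, Frank=1, Alice=0
Event 6 (Carol -1): Carol: 6 -> 5. State: Carol=5, Victor=5, Frank=1, Alice=0
Event 7 (Frank +3): Frank: 1 -> 4. State: Carol=5, Victor=5, Frank=4, Alice=0
Event 8 (Frank -1): Frank: 4 -> 3. State: Carol=5, Victor=5, Frank=3, Alice=0
Event 9 (Frank -3): Frank: 3 -> 0. State: Carol=5, Victor=5, Frank=0, Alice=0
Event 10 (Frank +3): Frank: 0 -> 3. State: Carol=5, Victor=5, Frank=3, Alice=0
Event 11 (Frank +2): Frank: 3 -> 5. State: Carol=5, Victor=5, Frank=5, Alice=0

Carol's final count: 5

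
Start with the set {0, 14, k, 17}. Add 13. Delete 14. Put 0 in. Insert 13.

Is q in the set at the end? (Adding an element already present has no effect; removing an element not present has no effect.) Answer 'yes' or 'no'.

Answer: no

Derivation:
Tracking the set through each operation:
Start: {0, 14, 17, k}
Event 1 (add 13): added. Set: {0, 13, 14, 17, k}
Event 2 (remove 14): removed. Set: {0, 13, 17, k}
Event 3 (add 0): already present, no change. Set: {0, 13, 17, k}
Event 4 (add 13): already present, no change. Set: {0, 13, 17, k}

Final set: {0, 13, 17, k} (size 4)
q is NOT in the final set.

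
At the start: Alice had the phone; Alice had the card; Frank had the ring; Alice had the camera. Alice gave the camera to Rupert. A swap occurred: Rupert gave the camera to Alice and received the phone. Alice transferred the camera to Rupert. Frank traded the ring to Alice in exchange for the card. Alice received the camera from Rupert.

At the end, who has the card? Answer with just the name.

Tracking all object holders:
Start: phone:Alice, card:Alice, ring:Frank, camera:Alice
Event 1 (give camera: Alice -> Rupert). State: phone:Alice, card:Alice, ring:Frank, camera:Rupert
Event 2 (swap camera<->phone: now camera:Alice, phone:Rupert). State: phone:Rupert, card:Alice, ring:Frank, camera:Alice
Event 3 (give camera: Alice -> Rupert). State: phone:Rupert, card:Alice, ring:Frank, camera:Rupert
Event 4 (swap ring<->card: now ring:Alice, card:Frank). State: phone:Rupert, card:Frank, ring:Alice, camera:Rupert
Event 5 (give camera: Rupert -> Alice). State: phone:Rupert, card:Frank, ring:Alice, camera:Alice

Final state: phone:Rupert, card:Frank, ring:Alice, camera:Alice
The card is held by Frank.

Answer: Frank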